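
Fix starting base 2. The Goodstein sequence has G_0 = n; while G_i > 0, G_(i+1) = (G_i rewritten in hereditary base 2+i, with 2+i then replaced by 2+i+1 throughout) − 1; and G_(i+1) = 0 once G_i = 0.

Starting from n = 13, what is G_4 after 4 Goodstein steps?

(0) 13|_2 = 2^(2 + 1) + 2^2 + 1 ↦ 3^(3 + 1) + 3^3 + 1|_3 = 109 ⇒ 108
(1) 108|_3 = 3^(3 + 1) + 3^3 ↦ 4^(4 + 1) + 4^4|_4 = 1280 ⇒ 1279
(2) 1279|_4 = 4^(4 + 1) + 3·4^3 + 3·4^2 + 3·4 + 3 ↦ 5^(5 + 1) + 3·5^3 + 3·5^2 + 3·5 + 3|_5 = 16093 ⇒ 16092
(3) 16092|_5 = 5^(5 + 1) + 3·5^3 + 3·5^2 + 3·5 + 2 ↦ 6^(6 + 1) + 3·6^3 + 3·6^2 + 3·6 + 2|_6 = 280712 ⇒ 280711

280711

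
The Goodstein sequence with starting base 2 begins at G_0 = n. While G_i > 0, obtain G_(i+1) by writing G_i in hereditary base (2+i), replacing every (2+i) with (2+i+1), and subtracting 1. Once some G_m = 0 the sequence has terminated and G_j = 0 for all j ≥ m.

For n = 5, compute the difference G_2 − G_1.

(0) 5|_2 = 2^2 + 1 ↦ 3^3 + 1|_3 = 28 ⇒ 27
(1) 27|_3 = 3^3 ↦ 4^4|_4 = 256 ⇒ 255

228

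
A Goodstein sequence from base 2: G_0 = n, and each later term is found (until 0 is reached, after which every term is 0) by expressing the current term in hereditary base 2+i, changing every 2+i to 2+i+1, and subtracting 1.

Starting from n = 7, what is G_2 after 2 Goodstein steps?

[0] 7 ≡ 2^2 + 2 + 1 (base 2). Lift 3: 31. −1: 30.
[1] 30 ≡ 3^3 + 3 (base 3). Lift 4: 260. −1: 259.
[2] 259 ≡ 4^4 + 3 (base 4). Lift 5: 3128. −1: 3127.

259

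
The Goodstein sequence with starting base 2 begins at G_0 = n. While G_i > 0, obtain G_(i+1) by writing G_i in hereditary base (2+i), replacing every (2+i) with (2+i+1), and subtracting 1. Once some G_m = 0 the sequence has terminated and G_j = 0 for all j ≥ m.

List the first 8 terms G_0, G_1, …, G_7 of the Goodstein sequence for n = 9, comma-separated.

9 —HB2→ 2^(2 + 1) + 1 —bump→ 3^(3 + 1) + 1 = 82 —(−1)→ 81
81 —HB3→ 3^(3 + 1) —bump→ 4^(4 + 1) = 1024 —(−1)→ 1023
1023 —HB4→ 3·4^4 + 3·4^3 + 3·4^2 + 3·4 + 3 —bump→ 3·5^5 + 3·5^3 + 3·5^2 + 3·5 + 3 = 9843 —(−1)→ 9842
9842 —HB5→ 3·5^5 + 3·5^3 + 3·5^2 + 3·5 + 2 —bump→ 3·6^6 + 3·6^3 + 3·6^2 + 3·6 + 2 = 140744 —(−1)→ 140743
140743 —HB6→ 3·6^6 + 3·6^3 + 3·6^2 + 3·6 + 1 —bump→ 3·7^7 + 3·7^3 + 3·7^2 + 3·7 + 1 = 2471827 —(−1)→ 2471826
2471826 —HB7→ 3·7^7 + 3·7^3 + 3·7^2 + 3·7 —bump→ 3·8^8 + 3·8^3 + 3·8^2 + 3·8 = 50333400 —(−1)→ 50333399
50333399 —HB8→ 3·8^8 + 3·8^3 + 3·8^2 + 2·8 + 7 —bump→ 3·9^9 + 3·9^3 + 3·9^2 + 2·9 + 7 = 1162263922 —(−1)→ 1162263921

9, 81, 1023, 9842, 140743, 2471826, 50333399, 1162263921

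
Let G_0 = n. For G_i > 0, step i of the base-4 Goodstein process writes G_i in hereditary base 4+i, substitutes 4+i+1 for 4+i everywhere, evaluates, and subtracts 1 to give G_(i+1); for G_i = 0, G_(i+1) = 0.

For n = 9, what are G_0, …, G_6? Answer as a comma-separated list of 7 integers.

G_0 = 9. HB_4(9) = 2·4 + 1. Bump = 11. G_1 = 10.
G_1 = 10. HB_5(10) = 2·5. Bump = 12. G_2 = 11.
G_2 = 11. HB_6(11) = 6 + 5. Bump = 12. G_3 = 11.
G_3 = 11. HB_7(11) = 7 + 4. Bump = 12. G_4 = 11.
G_4 = 11. HB_8(11) = 8 + 3. Bump = 12. G_5 = 11.
G_5 = 11. HB_9(11) = 9 + 2. Bump = 12. G_6 = 11.

9, 10, 11, 11, 11, 11, 11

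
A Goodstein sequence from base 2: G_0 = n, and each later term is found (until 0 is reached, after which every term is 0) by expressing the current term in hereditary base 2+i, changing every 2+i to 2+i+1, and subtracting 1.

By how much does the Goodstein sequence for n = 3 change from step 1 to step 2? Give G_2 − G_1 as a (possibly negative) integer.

0

G_0=3  [base 2] 2 + 1  →[2↦3]→  3 + 1 = 4  −1 ⇒ G_1=3
G_1=3  [base 3] 3  →[3↦4]→  4 = 4  −1 ⇒ G_2=3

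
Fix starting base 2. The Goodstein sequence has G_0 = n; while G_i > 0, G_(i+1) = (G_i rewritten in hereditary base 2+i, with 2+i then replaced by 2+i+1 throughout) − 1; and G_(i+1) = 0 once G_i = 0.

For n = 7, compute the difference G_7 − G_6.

20888664

[0] 7 ≡ 2^2 + 2 + 1 (base 2). Lift 3: 31. −1: 30.
[1] 30 ≡ 3^3 + 3 (base 3). Lift 4: 260. −1: 259.
[2] 259 ≡ 4^4 + 3 (base 4). Lift 5: 3128. −1: 3127.
[3] 3127 ≡ 5^5 + 2 (base 5). Lift 6: 46658. −1: 46657.
[4] 46657 ≡ 6^6 + 1 (base 6). Lift 7: 823544. −1: 823543.
[5] 823543 ≡ 7^7 (base 7). Lift 8: 16777216. −1: 16777215.
[6] 16777215 ≡ 7·8^7 + 7·8^6 + 7·8^5 + 7·8^4 + 7·8^3 + 7·8^2 + 7·8 + 7 (base 8). Lift 9: 37665880. −1: 37665879.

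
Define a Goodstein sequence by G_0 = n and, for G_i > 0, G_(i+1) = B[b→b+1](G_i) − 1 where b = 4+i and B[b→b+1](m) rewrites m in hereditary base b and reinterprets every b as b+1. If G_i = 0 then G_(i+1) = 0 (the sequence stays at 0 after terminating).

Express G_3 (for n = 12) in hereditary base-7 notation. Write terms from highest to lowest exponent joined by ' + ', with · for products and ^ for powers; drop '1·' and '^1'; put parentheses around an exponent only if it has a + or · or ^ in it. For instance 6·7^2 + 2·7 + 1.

base 4: 12 = 3·4; at 5: 3·5 = 15; next = 14
base 5: 14 = 2·5 + 4; at 6: 2·6 + 4 = 16; next = 15
base 6: 15 = 2·6 + 3; at 7: 2·7 + 3 = 17; next = 16

2·7 + 2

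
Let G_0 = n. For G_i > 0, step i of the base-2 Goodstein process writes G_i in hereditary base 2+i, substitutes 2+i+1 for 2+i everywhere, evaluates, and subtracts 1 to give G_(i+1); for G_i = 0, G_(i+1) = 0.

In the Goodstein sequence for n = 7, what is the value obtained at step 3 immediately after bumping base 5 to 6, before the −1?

46658

7 —HB2→ 2^2 + 2 + 1 —bump→ 3^3 + 3 + 1 = 31 —(−1)→ 30
30 —HB3→ 3^3 + 3 —bump→ 4^4 + 4 = 260 —(−1)→ 259
259 —HB4→ 4^4 + 3 —bump→ 5^5 + 3 = 3128 —(−1)→ 3127
3127 —HB5→ 5^5 + 2 —bump→ 6^6 + 2 = 46658 —(−1)→ 46657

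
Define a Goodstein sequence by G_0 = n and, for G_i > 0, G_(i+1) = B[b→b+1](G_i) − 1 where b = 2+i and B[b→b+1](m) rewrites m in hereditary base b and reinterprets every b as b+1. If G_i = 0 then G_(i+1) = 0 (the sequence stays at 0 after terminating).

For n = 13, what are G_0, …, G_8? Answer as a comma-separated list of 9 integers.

13, 108, 1279, 16092, 280711, 5765998, 134219479, 3486786855, 100000003325

G_0 = 13. HB_2(13) = 2^(2 + 1) + 2^2 + 1. Bump = 109. G_1 = 108.
G_1 = 108. HB_3(108) = 3^(3 + 1) + 3^3. Bump = 1280. G_2 = 1279.
G_2 = 1279. HB_4(1279) = 4^(4 + 1) + 3·4^3 + 3·4^2 + 3·4 + 3. Bump = 16093. G_3 = 16092.
G_3 = 16092. HB_5(16092) = 5^(5 + 1) + 3·5^3 + 3·5^2 + 3·5 + 2. Bump = 280712. G_4 = 280711.
G_4 = 280711. HB_6(280711) = 6^(6 + 1) + 3·6^3 + 3·6^2 + 3·6 + 1. Bump = 5765999. G_5 = 5765998.
G_5 = 5765998. HB_7(5765998) = 7^(7 + 1) + 3·7^3 + 3·7^2 + 3·7. Bump = 134219480. G_6 = 134219479.
G_6 = 134219479. HB_8(134219479) = 8^(8 + 1) + 3·8^3 + 3·8^2 + 2·8 + 7. Bump = 3486786856. G_7 = 3486786855.
G_7 = 3486786855. HB_9(3486786855) = 9^(9 + 1) + 3·9^3 + 3·9^2 + 2·9 + 6. Bump = 100000003326. G_8 = 100000003325.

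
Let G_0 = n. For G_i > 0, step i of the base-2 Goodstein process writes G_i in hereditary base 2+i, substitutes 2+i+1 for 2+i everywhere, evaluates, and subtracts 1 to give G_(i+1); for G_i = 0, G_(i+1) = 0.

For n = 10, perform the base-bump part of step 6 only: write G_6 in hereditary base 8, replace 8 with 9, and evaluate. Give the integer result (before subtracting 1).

(0) 10|_2 = 2^(2 + 1) + 2 ↦ 3^(3 + 1) + 3|_3 = 84 ⇒ 83
(1) 83|_3 = 3^(3 + 1) + 2 ↦ 4^(4 + 1) + 2|_4 = 1026 ⇒ 1025
(2) 1025|_4 = 4^(4 + 1) + 1 ↦ 5^(5 + 1) + 1|_5 = 15626 ⇒ 15625
(3) 15625|_5 = 5^(5 + 1) ↦ 6^(6 + 1)|_6 = 279936 ⇒ 279935
(4) 279935|_6 = 5·6^6 + 5·6^5 + 5·6^4 + 5·6^3 + 5·6^2 + 5·6 + 5 ↦ 5·7^7 + 5·7^5 + 5·7^4 + 5·7^3 + 5·7^2 + 5·7 + 5|_7 = 4215755 ⇒ 4215754
(5) 4215754|_7 = 5·7^7 + 5·7^5 + 5·7^4 + 5·7^3 + 5·7^2 + 5·7 + 4 ↦ 5·8^8 + 5·8^5 + 5·8^4 + 5·8^3 + 5·8^2 + 5·8 + 4|_8 = 84073324 ⇒ 84073323
(6) 84073323|_8 = 5·8^8 + 5·8^5 + 5·8^4 + 5·8^3 + 5·8^2 + 5·8 + 3 ↦ 5·9^9 + 5·9^5 + 5·9^4 + 5·9^3 + 5·9^2 + 5·9 + 3|_9 = 1937434593 ⇒ 1937434592

1937434593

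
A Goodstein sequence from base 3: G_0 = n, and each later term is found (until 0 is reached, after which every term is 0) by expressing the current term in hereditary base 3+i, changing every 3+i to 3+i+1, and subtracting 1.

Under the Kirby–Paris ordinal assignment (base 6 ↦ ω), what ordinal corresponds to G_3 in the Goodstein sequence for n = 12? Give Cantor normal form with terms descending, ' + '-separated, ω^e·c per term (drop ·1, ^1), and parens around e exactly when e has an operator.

(0) 12|_3 = 3^2 + 3 ↦ 4^2 + 4|_4 = 20 ⇒ 19
(1) 19|_4 = 4^2 + 3 ↦ 5^2 + 3|_5 = 28 ⇒ 27
(2) 27|_5 = 5^2 + 2 ↦ 6^2 + 2|_6 = 38 ⇒ 37

ω^2 + 1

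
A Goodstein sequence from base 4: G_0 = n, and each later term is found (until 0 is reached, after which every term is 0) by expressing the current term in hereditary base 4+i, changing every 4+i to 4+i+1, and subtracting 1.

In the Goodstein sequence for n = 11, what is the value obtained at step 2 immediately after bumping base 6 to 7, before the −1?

15

step 0: 11 = 2·4 + 3; sub 5 for 4: 2·5 + 3; = 13; G_1 = 13−1 = 12
step 1: 12 = 2·5 + 2; sub 6 for 5: 2·6 + 2; = 14; G_2 = 14−1 = 13
step 2: 13 = 2·6 + 1; sub 7 for 6: 2·7 + 1; = 15; G_3 = 15−1 = 14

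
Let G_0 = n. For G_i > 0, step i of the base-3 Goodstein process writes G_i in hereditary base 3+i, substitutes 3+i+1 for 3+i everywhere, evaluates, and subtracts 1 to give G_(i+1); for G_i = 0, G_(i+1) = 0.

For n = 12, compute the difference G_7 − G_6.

i=0: 12 = 3^2 + 3 (b=3); 3→4: 4^2 + 4 = 20; 20−1 = 19
i=1: 19 = 4^2 + 3 (b=4); 4→5: 5^2 + 3 = 28; 28−1 = 27
i=2: 27 = 5^2 + 2 (b=5); 5→6: 6^2 + 2 = 38; 38−1 = 37
i=3: 37 = 6^2 + 1 (b=6); 6→7: 7^2 + 1 = 50; 50−1 = 49
i=4: 49 = 7^2 (b=7); 7→8: 8^2 = 64; 64−1 = 63
i=5: 63 = 7·8 + 7 (b=8); 8→9: 7·9 + 7 = 70; 70−1 = 69
i=6: 69 = 7·9 + 6 (b=9); 9→10: 7·10 + 6 = 76; 76−1 = 75

6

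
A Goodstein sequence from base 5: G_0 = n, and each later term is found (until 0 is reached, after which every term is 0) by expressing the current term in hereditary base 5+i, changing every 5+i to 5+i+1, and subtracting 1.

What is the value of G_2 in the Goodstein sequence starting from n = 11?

i=0: 11 = 2·5 + 1 (b=5); 5→6: 2·6 + 1 = 13; 13−1 = 12
i=1: 12 = 2·6 (b=6); 6→7: 2·7 = 14; 14−1 = 13
i=2: 13 = 7 + 6 (b=7); 7→8: 8 + 6 = 14; 14−1 = 13

13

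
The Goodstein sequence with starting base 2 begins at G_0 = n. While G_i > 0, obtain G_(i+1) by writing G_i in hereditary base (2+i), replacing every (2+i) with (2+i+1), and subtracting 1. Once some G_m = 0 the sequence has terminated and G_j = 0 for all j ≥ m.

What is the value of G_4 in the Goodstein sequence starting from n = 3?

1

(0) 3|_2 = 2 + 1 ↦ 3 + 1|_3 = 4 ⇒ 3
(1) 3|_3 = 3 ↦ 4|_4 = 4 ⇒ 3
(2) 3|_4 = 3 ↦ 3|_5 = 3 ⇒ 2
(3) 2|_5 = 2 ↦ 2|_6 = 2 ⇒ 1
(4) 1|_6 = 1 ↦ 1|_7 = 1 ⇒ 0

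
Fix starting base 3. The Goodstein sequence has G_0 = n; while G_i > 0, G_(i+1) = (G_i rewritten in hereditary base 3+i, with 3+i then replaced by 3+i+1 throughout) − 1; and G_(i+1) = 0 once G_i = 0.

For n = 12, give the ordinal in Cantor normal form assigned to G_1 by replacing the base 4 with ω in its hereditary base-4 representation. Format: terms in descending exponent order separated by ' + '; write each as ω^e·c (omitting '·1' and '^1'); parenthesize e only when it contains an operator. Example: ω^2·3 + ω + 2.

ω^2 + 3

base 3: 12 = 3^2 + 3; at 4: 4^2 + 4 = 20; next = 19
base 4: 19 = 4^2 + 3; at 5: 5^2 + 3 = 28; next = 27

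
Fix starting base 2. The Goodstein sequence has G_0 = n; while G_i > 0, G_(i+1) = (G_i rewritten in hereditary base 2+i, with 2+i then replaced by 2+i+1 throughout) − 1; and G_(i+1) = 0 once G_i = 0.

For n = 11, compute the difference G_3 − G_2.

14600

G_0=11  [base 2] 2^(2 + 1) + 2 + 1  →[2↦3]→  3^(3 + 1) + 3 + 1 = 85  −1 ⇒ G_1=84
G_1=84  [base 3] 3^(3 + 1) + 3  →[3↦4]→  4^(4 + 1) + 4 = 1028  −1 ⇒ G_2=1027
G_2=1027  [base 4] 4^(4 + 1) + 3  →[4↦5]→  5^(5 + 1) + 3 = 15628  −1 ⇒ G_3=15627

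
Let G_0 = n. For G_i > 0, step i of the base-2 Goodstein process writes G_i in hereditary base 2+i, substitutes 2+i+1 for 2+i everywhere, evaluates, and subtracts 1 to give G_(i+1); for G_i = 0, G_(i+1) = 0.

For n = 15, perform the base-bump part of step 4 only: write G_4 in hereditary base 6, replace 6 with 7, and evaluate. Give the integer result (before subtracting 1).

G_0=15  [base 2] 2^(2 + 1) + 2^2 + 2 + 1  →[2↦3]→  3^(3 + 1) + 3^3 + 3 + 1 = 112  −1 ⇒ G_1=111
G_1=111  [base 3] 3^(3 + 1) + 3^3 + 3  →[3↦4]→  4^(4 + 1) + 4^4 + 4 = 1284  −1 ⇒ G_2=1283
G_2=1283  [base 4] 4^(4 + 1) + 4^4 + 3  →[4↦5]→  5^(5 + 1) + 5^5 + 3 = 18753  −1 ⇒ G_3=18752
G_3=18752  [base 5] 5^(5 + 1) + 5^5 + 2  →[5↦6]→  6^(6 + 1) + 6^6 + 2 = 326594  −1 ⇒ G_4=326593
G_4=326593  [base 6] 6^(6 + 1) + 6^6 + 1  →[6↦7]→  7^(7 + 1) + 7^7 + 1 = 6588345  −1 ⇒ G_5=6588344

6588345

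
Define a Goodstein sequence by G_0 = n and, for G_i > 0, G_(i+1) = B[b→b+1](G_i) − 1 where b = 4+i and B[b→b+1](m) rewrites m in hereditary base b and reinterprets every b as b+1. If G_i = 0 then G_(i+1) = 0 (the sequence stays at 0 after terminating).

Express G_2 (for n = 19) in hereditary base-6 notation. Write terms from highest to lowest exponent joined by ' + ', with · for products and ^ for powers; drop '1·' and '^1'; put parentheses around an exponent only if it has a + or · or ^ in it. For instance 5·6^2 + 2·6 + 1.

G_0=19  [base 4] 4^2 + 3  →[4↦5]→  5^2 + 3 = 28  −1 ⇒ G_1=27
G_1=27  [base 5] 5^2 + 2  →[5↦6]→  6^2 + 2 = 38  −1 ⇒ G_2=37
G_2=37  [base 6] 6^2 + 1  →[6↦7]→  7^2 + 1 = 50  −1 ⇒ G_3=49

6^2 + 1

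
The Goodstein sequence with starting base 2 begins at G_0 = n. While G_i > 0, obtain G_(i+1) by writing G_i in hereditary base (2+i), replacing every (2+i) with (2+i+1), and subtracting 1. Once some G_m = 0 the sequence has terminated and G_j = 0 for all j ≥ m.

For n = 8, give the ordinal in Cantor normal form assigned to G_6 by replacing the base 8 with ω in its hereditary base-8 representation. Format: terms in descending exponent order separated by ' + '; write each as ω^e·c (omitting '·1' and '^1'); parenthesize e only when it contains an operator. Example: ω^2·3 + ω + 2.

(0) 8|_2 = 2^(2 + 1) ↦ 3^(3 + 1)|_3 = 81 ⇒ 80
(1) 80|_3 = 2·3^3 + 2·3^2 + 2·3 + 2 ↦ 2·4^4 + 2·4^2 + 2·4 + 2|_4 = 554 ⇒ 553
(2) 553|_4 = 2·4^4 + 2·4^2 + 2·4 + 1 ↦ 2·5^5 + 2·5^2 + 2·5 + 1|_5 = 6311 ⇒ 6310
(3) 6310|_5 = 2·5^5 + 2·5^2 + 2·5 ↦ 2·6^6 + 2·6^2 + 2·6|_6 = 93396 ⇒ 93395
(4) 93395|_6 = 2·6^6 + 2·6^2 + 6 + 5 ↦ 2·7^7 + 2·7^2 + 7 + 5|_7 = 1647196 ⇒ 1647195
(5) 1647195|_7 = 2·7^7 + 2·7^2 + 7 + 4 ↦ 2·8^8 + 2·8^2 + 8 + 4|_8 = 33554572 ⇒ 33554571
(6) 33554571|_8 = 2·8^8 + 2·8^2 + 8 + 3 ↦ 2·9^9 + 2·9^2 + 9 + 3|_9 = 774841152 ⇒ 774841151

ω^ω·2 + ω^2·2 + ω + 3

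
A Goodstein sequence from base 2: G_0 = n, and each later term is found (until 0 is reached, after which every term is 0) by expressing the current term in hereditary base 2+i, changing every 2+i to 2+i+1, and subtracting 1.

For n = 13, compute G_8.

100000003325

step 0: 13 = 2^(2 + 1) + 2^2 + 1; sub 3 for 2: 3^(3 + 1) + 3^3 + 1; = 109; G_1 = 109−1 = 108
step 1: 108 = 3^(3 + 1) + 3^3; sub 4 for 3: 4^(4 + 1) + 4^4; = 1280; G_2 = 1280−1 = 1279
step 2: 1279 = 4^(4 + 1) + 3·4^3 + 3·4^2 + 3·4 + 3; sub 5 for 4: 5^(5 + 1) + 3·5^3 + 3·5^2 + 3·5 + 3; = 16093; G_3 = 16093−1 = 16092
step 3: 16092 = 5^(5 + 1) + 3·5^3 + 3·5^2 + 3·5 + 2; sub 6 for 5: 6^(6 + 1) + 3·6^3 + 3·6^2 + 3·6 + 2; = 280712; G_4 = 280712−1 = 280711
step 4: 280711 = 6^(6 + 1) + 3·6^3 + 3·6^2 + 3·6 + 1; sub 7 for 6: 7^(7 + 1) + 3·7^3 + 3·7^2 + 3·7 + 1; = 5765999; G_5 = 5765999−1 = 5765998
step 5: 5765998 = 7^(7 + 1) + 3·7^3 + 3·7^2 + 3·7; sub 8 for 7: 8^(8 + 1) + 3·8^3 + 3·8^2 + 3·8; = 134219480; G_6 = 134219480−1 = 134219479
step 6: 134219479 = 8^(8 + 1) + 3·8^3 + 3·8^2 + 2·8 + 7; sub 9 for 8: 9^(9 + 1) + 3·9^3 + 3·9^2 + 2·9 + 7; = 3486786856; G_7 = 3486786856−1 = 3486786855
step 7: 3486786855 = 9^(9 + 1) + 3·9^3 + 3·9^2 + 2·9 + 6; sub 10 for 9: 10^(10 + 1) + 3·10^3 + 3·10^2 + 2·10 + 6; = 100000003326; G_8 = 100000003326−1 = 100000003325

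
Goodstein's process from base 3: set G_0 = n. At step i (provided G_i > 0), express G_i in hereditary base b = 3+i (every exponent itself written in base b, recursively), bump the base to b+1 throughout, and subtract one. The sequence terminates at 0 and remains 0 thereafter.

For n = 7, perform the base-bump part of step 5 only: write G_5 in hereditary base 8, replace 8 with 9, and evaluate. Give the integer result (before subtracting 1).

base 3: 7 = 2·3 + 1; at 4: 2·4 + 1 = 9; next = 8
base 4: 8 = 2·4; at 5: 2·5 = 10; next = 9
base 5: 9 = 5 + 4; at 6: 6 + 4 = 10; next = 9
base 6: 9 = 6 + 3; at 7: 7 + 3 = 10; next = 9
base 7: 9 = 7 + 2; at 8: 8 + 2 = 10; next = 9

10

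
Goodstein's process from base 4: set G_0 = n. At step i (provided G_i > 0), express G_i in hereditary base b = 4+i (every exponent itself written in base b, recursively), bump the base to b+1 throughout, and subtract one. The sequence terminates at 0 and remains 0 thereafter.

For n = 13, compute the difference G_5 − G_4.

G_0=13  [base 4] 3·4 + 1  →[4↦5]→  3·5 + 1 = 16  −1 ⇒ G_1=15
G_1=15  [base 5] 3·5  →[5↦6]→  3·6 = 18  −1 ⇒ G_2=17
G_2=17  [base 6] 2·6 + 5  →[6↦7]→  2·7 + 5 = 19  −1 ⇒ G_3=18
G_3=18  [base 7] 2·7 + 4  →[7↦8]→  2·8 + 4 = 20  −1 ⇒ G_4=19
G_4=19  [base 8] 2·8 + 3  →[8↦9]→  2·9 + 3 = 21  −1 ⇒ G_5=20

1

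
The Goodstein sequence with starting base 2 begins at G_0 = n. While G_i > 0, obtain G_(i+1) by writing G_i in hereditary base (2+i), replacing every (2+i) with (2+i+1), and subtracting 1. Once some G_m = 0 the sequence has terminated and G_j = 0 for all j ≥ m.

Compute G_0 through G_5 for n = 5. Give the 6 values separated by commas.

G_0=5  [base 2] 2^2 + 1  →[2↦3]→  3^3 + 1 = 28  −1 ⇒ G_1=27
G_1=27  [base 3] 3^3  →[3↦4]→  4^4 = 256  −1 ⇒ G_2=255
G_2=255  [base 4] 3·4^3 + 3·4^2 + 3·4 + 3  →[4↦5]→  3·5^3 + 3·5^2 + 3·5 + 3 = 468  −1 ⇒ G_3=467
G_3=467  [base 5] 3·5^3 + 3·5^2 + 3·5 + 2  →[5↦6]→  3·6^3 + 3·6^2 + 3·6 + 2 = 776  −1 ⇒ G_4=775
G_4=775  [base 6] 3·6^3 + 3·6^2 + 3·6 + 1  →[6↦7]→  3·7^3 + 3·7^2 + 3·7 + 1 = 1198  −1 ⇒ G_5=1197

5, 27, 255, 467, 775, 1197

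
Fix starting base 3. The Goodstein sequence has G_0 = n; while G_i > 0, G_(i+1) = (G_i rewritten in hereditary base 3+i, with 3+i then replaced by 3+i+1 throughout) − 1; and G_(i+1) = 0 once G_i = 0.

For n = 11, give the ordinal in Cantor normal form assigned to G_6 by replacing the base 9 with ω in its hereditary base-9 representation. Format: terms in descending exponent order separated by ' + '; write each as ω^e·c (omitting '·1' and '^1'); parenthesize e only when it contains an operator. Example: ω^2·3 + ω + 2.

ω·5 + 2

step 0: 11 = 3^2 + 2; sub 4 for 3: 4^2 + 2; = 18; G_1 = 18−1 = 17
step 1: 17 = 4^2 + 1; sub 5 for 4: 5^2 + 1; = 26; G_2 = 26−1 = 25
step 2: 25 = 5^2; sub 6 for 5: 6^2; = 36; G_3 = 36−1 = 35
step 3: 35 = 5·6 + 5; sub 7 for 6: 5·7 + 5; = 40; G_4 = 40−1 = 39
step 4: 39 = 5·7 + 4; sub 8 for 7: 5·8 + 4; = 44; G_5 = 44−1 = 43
step 5: 43 = 5·8 + 3; sub 9 for 8: 5·9 + 3; = 48; G_6 = 48−1 = 47
step 6: 47 = 5·9 + 2; sub 10 for 9: 5·10 + 2; = 52; G_7 = 52−1 = 51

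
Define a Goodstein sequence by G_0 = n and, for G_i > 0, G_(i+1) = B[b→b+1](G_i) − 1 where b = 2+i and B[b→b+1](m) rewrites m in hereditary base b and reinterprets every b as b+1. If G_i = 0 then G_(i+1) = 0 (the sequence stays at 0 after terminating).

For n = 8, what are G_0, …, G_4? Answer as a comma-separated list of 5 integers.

[0] 8 ≡ 2^(2 + 1) (base 2). Lift 3: 81. −1: 80.
[1] 80 ≡ 2·3^3 + 2·3^2 + 2·3 + 2 (base 3). Lift 4: 554. −1: 553.
[2] 553 ≡ 2·4^4 + 2·4^2 + 2·4 + 1 (base 4). Lift 5: 6311. −1: 6310.
[3] 6310 ≡ 2·5^5 + 2·5^2 + 2·5 (base 5). Lift 6: 93396. −1: 93395.

8, 80, 553, 6310, 93395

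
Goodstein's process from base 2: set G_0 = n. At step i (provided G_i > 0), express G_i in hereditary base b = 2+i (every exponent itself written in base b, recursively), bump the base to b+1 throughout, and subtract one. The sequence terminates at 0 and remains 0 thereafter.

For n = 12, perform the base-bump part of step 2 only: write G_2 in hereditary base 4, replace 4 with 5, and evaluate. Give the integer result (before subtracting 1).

step 0: 12 = 2^(2 + 1) + 2^2; sub 3 for 2: 3^(3 + 1) + 3^3; = 108; G_1 = 108−1 = 107
step 1: 107 = 3^(3 + 1) + 2·3^2 + 2·3 + 2; sub 4 for 3: 4^(4 + 1) + 2·4^2 + 2·4 + 2; = 1066; G_2 = 1066−1 = 1065

15686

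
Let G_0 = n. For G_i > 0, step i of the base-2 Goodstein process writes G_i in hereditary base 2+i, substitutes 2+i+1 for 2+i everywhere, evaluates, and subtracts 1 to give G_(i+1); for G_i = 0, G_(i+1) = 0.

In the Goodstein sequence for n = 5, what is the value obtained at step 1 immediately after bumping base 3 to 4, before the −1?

i=0: 5 = 2^2 + 1 (b=2); 2→3: 3^3 + 1 = 28; 28−1 = 27
i=1: 27 = 3^3 (b=3); 3→4: 4^4 = 256; 256−1 = 255

256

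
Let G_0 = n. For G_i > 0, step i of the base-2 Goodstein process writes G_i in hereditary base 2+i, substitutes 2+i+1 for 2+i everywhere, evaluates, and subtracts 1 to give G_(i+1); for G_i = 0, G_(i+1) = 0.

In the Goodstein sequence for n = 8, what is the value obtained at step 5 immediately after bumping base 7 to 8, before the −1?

8 —HB2→ 2^(2 + 1) —bump→ 3^(3 + 1) = 81 —(−1)→ 80
80 —HB3→ 2·3^3 + 2·3^2 + 2·3 + 2 —bump→ 2·4^4 + 2·4^2 + 2·4 + 2 = 554 —(−1)→ 553
553 —HB4→ 2·4^4 + 2·4^2 + 2·4 + 1 —bump→ 2·5^5 + 2·5^2 + 2·5 + 1 = 6311 —(−1)→ 6310
6310 —HB5→ 2·5^5 + 2·5^2 + 2·5 —bump→ 2·6^6 + 2·6^2 + 2·6 = 93396 —(−1)→ 93395
93395 —HB6→ 2·6^6 + 2·6^2 + 6 + 5 —bump→ 2·7^7 + 2·7^2 + 7 + 5 = 1647196 —(−1)→ 1647195
1647195 —HB7→ 2·7^7 + 2·7^2 + 7 + 4 —bump→ 2·8^8 + 2·8^2 + 8 + 4 = 33554572 —(−1)→ 33554571

33554572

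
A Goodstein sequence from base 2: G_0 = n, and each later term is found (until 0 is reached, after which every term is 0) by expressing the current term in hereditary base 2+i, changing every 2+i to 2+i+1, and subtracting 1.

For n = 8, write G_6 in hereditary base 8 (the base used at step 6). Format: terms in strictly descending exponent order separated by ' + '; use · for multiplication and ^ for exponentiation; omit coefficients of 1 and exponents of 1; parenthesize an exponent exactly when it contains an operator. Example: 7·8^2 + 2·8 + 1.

[0] 8 ≡ 2^(2 + 1) (base 2). Lift 3: 81. −1: 80.
[1] 80 ≡ 2·3^3 + 2·3^2 + 2·3 + 2 (base 3). Lift 4: 554. −1: 553.
[2] 553 ≡ 2·4^4 + 2·4^2 + 2·4 + 1 (base 4). Lift 5: 6311. −1: 6310.
[3] 6310 ≡ 2·5^5 + 2·5^2 + 2·5 (base 5). Lift 6: 93396. −1: 93395.
[4] 93395 ≡ 2·6^6 + 2·6^2 + 6 + 5 (base 6). Lift 7: 1647196. −1: 1647195.
[5] 1647195 ≡ 2·7^7 + 2·7^2 + 7 + 4 (base 7). Lift 8: 33554572. −1: 33554571.
[6] 33554571 ≡ 2·8^8 + 2·8^2 + 8 + 3 (base 8). Lift 9: 774841152. −1: 774841151.

2·8^8 + 2·8^2 + 8 + 3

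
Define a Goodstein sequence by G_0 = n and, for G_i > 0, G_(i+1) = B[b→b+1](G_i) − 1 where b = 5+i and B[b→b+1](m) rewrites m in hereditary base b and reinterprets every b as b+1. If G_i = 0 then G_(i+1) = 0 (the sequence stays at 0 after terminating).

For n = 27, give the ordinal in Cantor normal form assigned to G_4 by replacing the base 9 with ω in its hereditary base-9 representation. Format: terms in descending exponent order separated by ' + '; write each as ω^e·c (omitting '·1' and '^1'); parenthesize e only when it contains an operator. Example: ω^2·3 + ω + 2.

step 0: 27 = 5^2 + 2; sub 6 for 5: 6^2 + 2; = 38; G_1 = 38−1 = 37
step 1: 37 = 6^2 + 1; sub 7 for 6: 7^2 + 1; = 50; G_2 = 50−1 = 49
step 2: 49 = 7^2; sub 8 for 7: 8^2; = 64; G_3 = 64−1 = 63
step 3: 63 = 7·8 + 7; sub 9 for 8: 7·9 + 7; = 70; G_4 = 70−1 = 69
step 4: 69 = 7·9 + 6; sub 10 for 9: 7·10 + 6; = 76; G_5 = 76−1 = 75

ω·7 + 6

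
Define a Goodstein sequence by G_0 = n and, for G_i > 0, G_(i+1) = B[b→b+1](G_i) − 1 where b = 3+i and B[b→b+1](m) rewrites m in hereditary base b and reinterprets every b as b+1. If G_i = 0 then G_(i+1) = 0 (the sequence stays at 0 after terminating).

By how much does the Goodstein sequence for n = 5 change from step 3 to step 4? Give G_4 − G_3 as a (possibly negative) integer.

G_0 = 5. HB_3(5) = 3 + 2. Bump = 6. G_1 = 5.
G_1 = 5. HB_4(5) = 4 + 1. Bump = 6. G_2 = 5.
G_2 = 5. HB_5(5) = 5. Bump = 6. G_3 = 5.
G_3 = 5. HB_6(5) = 5. Bump = 5. G_4 = 4.

-1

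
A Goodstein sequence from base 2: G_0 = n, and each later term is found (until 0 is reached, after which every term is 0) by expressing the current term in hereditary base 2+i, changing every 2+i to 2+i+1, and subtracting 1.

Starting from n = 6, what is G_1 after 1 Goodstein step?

(0) 6|_2 = 2^2 + 2 ↦ 3^3 + 3|_3 = 30 ⇒ 29
(1) 29|_3 = 3^3 + 2 ↦ 4^4 + 2|_4 = 258 ⇒ 257

29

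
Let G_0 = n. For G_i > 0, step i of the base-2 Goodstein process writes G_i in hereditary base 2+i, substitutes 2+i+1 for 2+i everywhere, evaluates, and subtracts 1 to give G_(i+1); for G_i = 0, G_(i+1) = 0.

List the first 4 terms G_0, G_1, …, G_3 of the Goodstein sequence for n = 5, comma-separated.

step 0: 5 = 2^2 + 1; sub 3 for 2: 3^3 + 1; = 28; G_1 = 28−1 = 27
step 1: 27 = 3^3; sub 4 for 3: 4^4; = 256; G_2 = 256−1 = 255
step 2: 255 = 3·4^3 + 3·4^2 + 3·4 + 3; sub 5 for 4: 3·5^3 + 3·5^2 + 3·5 + 3; = 468; G_3 = 468−1 = 467

5, 27, 255, 467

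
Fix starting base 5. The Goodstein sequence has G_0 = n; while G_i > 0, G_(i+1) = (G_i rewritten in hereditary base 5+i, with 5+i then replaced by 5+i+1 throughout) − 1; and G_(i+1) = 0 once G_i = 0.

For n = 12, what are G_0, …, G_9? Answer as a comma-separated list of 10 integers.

12, 13, 14, 15, 15, 15, 15, 15, 15, 15

12 —HB5→ 2·5 + 2 —bump→ 2·6 + 2 = 14 —(−1)→ 13
13 —HB6→ 2·6 + 1 —bump→ 2·7 + 1 = 15 —(−1)→ 14
14 —HB7→ 2·7 —bump→ 2·8 = 16 —(−1)→ 15
15 —HB8→ 8 + 7 —bump→ 9 + 7 = 16 —(−1)→ 15
15 —HB9→ 9 + 6 —bump→ 10 + 6 = 16 —(−1)→ 15
15 —HB10→ 10 + 5 —bump→ 11 + 5 = 16 —(−1)→ 15
15 —HB11→ 11 + 4 —bump→ 12 + 4 = 16 —(−1)→ 15
15 —HB12→ 12 + 3 —bump→ 13 + 3 = 16 —(−1)→ 15
15 —HB13→ 13 + 2 —bump→ 14 + 2 = 16 —(−1)→ 15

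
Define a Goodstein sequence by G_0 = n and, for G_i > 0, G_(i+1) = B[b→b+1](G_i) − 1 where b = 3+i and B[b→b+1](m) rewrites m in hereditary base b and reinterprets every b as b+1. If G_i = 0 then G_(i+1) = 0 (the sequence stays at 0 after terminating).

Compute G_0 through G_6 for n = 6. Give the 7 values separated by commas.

[0] 6 ≡ 2·3 (base 3). Lift 4: 8. −1: 7.
[1] 7 ≡ 4 + 3 (base 4). Lift 5: 8. −1: 7.
[2] 7 ≡ 5 + 2 (base 5). Lift 6: 8. −1: 7.
[3] 7 ≡ 6 + 1 (base 6). Lift 7: 8. −1: 7.
[4] 7 ≡ 7 (base 7). Lift 8: 8. −1: 7.
[5] 7 ≡ 7 (base 8). Lift 9: 7. −1: 6.

6, 7, 7, 7, 7, 7, 6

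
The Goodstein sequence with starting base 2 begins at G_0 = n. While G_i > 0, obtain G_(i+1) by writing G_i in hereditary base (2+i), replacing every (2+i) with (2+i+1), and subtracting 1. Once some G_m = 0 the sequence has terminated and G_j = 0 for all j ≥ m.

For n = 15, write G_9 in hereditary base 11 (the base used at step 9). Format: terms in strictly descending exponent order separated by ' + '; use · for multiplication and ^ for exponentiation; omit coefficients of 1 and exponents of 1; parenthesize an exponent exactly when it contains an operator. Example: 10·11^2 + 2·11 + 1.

step 0: 15 = 2^(2 + 1) + 2^2 + 2 + 1; sub 3 for 2: 3^(3 + 1) + 3^3 + 3 + 1; = 112; G_1 = 112−1 = 111
step 1: 111 = 3^(3 + 1) + 3^3 + 3; sub 4 for 3: 4^(4 + 1) + 4^4 + 4; = 1284; G_2 = 1284−1 = 1283
step 2: 1283 = 4^(4 + 1) + 4^4 + 3; sub 5 for 4: 5^(5 + 1) + 5^5 + 3; = 18753; G_3 = 18753−1 = 18752
step 3: 18752 = 5^(5 + 1) + 5^5 + 2; sub 6 for 5: 6^(6 + 1) + 6^6 + 2; = 326594; G_4 = 326594−1 = 326593
step 4: 326593 = 6^(6 + 1) + 6^6 + 1; sub 7 for 6: 7^(7 + 1) + 7^7 + 1; = 6588345; G_5 = 6588345−1 = 6588344
step 5: 6588344 = 7^(7 + 1) + 7^7; sub 8 for 7: 8^(8 + 1) + 8^8; = 150994944; G_6 = 150994944−1 = 150994943
step 6: 150994943 = 8^(8 + 1) + 7·8^7 + 7·8^6 + 7·8^5 + 7·8^4 + 7·8^3 + 7·8^2 + 7·8 + 7; sub 9 for 8: 9^(9 + 1) + 7·9^7 + 7·9^6 + 7·9^5 + 7·9^4 + 7·9^3 + 7·9^2 + 7·9 + 7; = 3524450281; G_7 = 3524450281−1 = 3524450280
step 7: 3524450280 = 9^(9 + 1) + 7·9^7 + 7·9^6 + 7·9^5 + 7·9^4 + 7·9^3 + 7·9^2 + 7·9 + 6; sub 10 for 9: 10^(10 + 1) + 7·10^7 + 7·10^6 + 7·10^5 + 7·10^4 + 7·10^3 + 7·10^2 + 7·10 + 6; = 100077777776; G_8 = 100077777776−1 = 100077777775
step 8: 100077777775 = 10^(10 + 1) + 7·10^7 + 7·10^6 + 7·10^5 + 7·10^4 + 7·10^3 + 7·10^2 + 7·10 + 5; sub 11 for 10: 11^(11 + 1) + 7·11^7 + 7·11^6 + 7·11^5 + 7·11^4 + 7·11^3 + 7·11^2 + 7·11 + 5; = 3138578427935; G_9 = 3138578427935−1 = 3138578427934

11^(11 + 1) + 7·11^7 + 7·11^6 + 7·11^5 + 7·11^4 + 7·11^3 + 7·11^2 + 7·11 + 4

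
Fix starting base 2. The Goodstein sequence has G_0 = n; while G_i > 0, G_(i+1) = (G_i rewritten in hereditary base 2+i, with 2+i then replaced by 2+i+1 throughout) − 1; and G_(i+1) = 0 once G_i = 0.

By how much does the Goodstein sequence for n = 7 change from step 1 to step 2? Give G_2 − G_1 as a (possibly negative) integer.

7 —HB2→ 2^2 + 2 + 1 —bump→ 3^3 + 3 + 1 = 31 —(−1)→ 30
30 —HB3→ 3^3 + 3 —bump→ 4^4 + 4 = 260 —(−1)→ 259

229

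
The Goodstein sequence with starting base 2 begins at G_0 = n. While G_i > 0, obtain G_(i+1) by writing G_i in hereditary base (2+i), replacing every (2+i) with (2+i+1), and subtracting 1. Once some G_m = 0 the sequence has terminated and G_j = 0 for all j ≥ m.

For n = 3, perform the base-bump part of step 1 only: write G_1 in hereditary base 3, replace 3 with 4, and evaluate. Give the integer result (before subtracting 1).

4

[0] 3 ≡ 2 + 1 (base 2). Lift 3: 4. −1: 3.
[1] 3 ≡ 3 (base 3). Lift 4: 4. −1: 3.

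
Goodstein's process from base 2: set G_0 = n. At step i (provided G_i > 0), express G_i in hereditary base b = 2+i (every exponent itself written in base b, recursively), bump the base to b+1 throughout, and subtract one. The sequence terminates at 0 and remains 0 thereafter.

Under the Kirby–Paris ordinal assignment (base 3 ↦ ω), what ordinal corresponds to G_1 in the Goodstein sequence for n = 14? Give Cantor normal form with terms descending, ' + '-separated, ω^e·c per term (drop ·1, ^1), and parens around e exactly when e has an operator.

ω^(ω + 1) + ω^ω + 2

G_0 = 14. HB_2(14) = 2^(2 + 1) + 2^2 + 2. Bump = 111. G_1 = 110.
G_1 = 110. HB_3(110) = 3^(3 + 1) + 3^3 + 2. Bump = 1282. G_2 = 1281.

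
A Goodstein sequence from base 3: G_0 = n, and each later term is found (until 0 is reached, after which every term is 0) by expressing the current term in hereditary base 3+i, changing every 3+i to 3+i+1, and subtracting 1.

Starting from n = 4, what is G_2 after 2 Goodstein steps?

4

G_0=4  [base 3] 3 + 1  →[3↦4]→  4 + 1 = 5  −1 ⇒ G_1=4
G_1=4  [base 4] 4  →[4↦5]→  5 = 5  −1 ⇒ G_2=4
G_2=4  [base 5] 4  →[5↦6]→  4 = 4  −1 ⇒ G_3=3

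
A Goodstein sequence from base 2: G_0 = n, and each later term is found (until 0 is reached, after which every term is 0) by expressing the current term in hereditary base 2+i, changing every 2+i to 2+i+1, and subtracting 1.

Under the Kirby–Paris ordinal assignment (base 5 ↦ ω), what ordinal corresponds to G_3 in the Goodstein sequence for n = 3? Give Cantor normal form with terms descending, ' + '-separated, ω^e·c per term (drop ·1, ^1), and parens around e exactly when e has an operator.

G_0 = 3. HB_2(3) = 2 + 1. Bump = 4. G_1 = 3.
G_1 = 3. HB_3(3) = 3. Bump = 4. G_2 = 3.
G_2 = 3. HB_4(3) = 3. Bump = 3. G_3 = 2.
G_3 = 2. HB_5(2) = 2. Bump = 2. G_4 = 1.

2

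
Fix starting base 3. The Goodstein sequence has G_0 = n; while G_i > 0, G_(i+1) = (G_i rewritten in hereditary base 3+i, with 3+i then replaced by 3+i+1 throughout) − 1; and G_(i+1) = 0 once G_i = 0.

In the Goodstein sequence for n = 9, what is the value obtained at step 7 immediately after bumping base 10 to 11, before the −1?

G_0=9  [base 3] 3^2  →[3↦4]→  4^2 = 16  −1 ⇒ G_1=15
G_1=15  [base 4] 3·4 + 3  →[4↦5]→  3·5 + 3 = 18  −1 ⇒ G_2=17
G_2=17  [base 5] 3·5 + 2  →[5↦6]→  3·6 + 2 = 20  −1 ⇒ G_3=19
G_3=19  [base 6] 3·6 + 1  →[6↦7]→  3·7 + 1 = 22  −1 ⇒ G_4=21
G_4=21  [base 7] 3·7  →[7↦8]→  3·8 = 24  −1 ⇒ G_5=23
G_5=23  [base 8] 2·8 + 7  →[8↦9]→  2·9 + 7 = 25  −1 ⇒ G_6=24
G_6=24  [base 9] 2·9 + 6  →[9↦10]→  2·10 + 6 = 26  −1 ⇒ G_7=25
G_7=25  [base 10] 2·10 + 5  →[10↦11]→  2·11 + 5 = 27  −1 ⇒ G_8=26

27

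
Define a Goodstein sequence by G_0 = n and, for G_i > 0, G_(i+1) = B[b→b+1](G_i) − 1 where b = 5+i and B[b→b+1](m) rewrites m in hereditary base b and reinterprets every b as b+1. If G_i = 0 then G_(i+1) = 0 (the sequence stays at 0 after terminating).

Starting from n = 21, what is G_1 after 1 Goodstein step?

24

21 —HB5→ 4·5 + 1 —bump→ 4·6 + 1 = 25 —(−1)→ 24
24 —HB6→ 4·6 —bump→ 4·7 = 28 —(−1)→ 27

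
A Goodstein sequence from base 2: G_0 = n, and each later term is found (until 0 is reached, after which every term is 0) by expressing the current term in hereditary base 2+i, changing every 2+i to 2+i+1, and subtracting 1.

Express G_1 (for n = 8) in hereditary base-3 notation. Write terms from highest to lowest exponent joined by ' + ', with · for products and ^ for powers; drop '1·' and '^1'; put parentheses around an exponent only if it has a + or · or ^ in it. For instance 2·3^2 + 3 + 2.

G_0=8  [base 2] 2^(2 + 1)  →[2↦3]→  3^(3 + 1) = 81  −1 ⇒ G_1=80
G_1=80  [base 3] 2·3^3 + 2·3^2 + 2·3 + 2  →[3↦4]→  2·4^4 + 2·4^2 + 2·4 + 2 = 554  −1 ⇒ G_2=553

2·3^3 + 2·3^2 + 2·3 + 2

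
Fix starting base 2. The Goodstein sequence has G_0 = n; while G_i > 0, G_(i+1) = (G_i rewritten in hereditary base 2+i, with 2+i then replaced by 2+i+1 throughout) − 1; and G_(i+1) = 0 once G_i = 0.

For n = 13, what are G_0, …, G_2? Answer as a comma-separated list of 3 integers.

13 —HB2→ 2^(2 + 1) + 2^2 + 1 —bump→ 3^(3 + 1) + 3^3 + 1 = 109 —(−1)→ 108
108 —HB3→ 3^(3 + 1) + 3^3 —bump→ 4^(4 + 1) + 4^4 = 1280 —(−1)→ 1279

13, 108, 1279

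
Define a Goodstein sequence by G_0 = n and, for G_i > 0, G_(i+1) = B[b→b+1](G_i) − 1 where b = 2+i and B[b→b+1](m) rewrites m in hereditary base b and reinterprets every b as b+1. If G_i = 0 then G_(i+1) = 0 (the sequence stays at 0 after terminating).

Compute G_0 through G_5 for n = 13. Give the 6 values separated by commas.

13, 108, 1279, 16092, 280711, 5765998

[0] 13 ≡ 2^(2 + 1) + 2^2 + 1 (base 2). Lift 3: 109. −1: 108.
[1] 108 ≡ 3^(3 + 1) + 3^3 (base 3). Lift 4: 1280. −1: 1279.
[2] 1279 ≡ 4^(4 + 1) + 3·4^3 + 3·4^2 + 3·4 + 3 (base 4). Lift 5: 16093. −1: 16092.
[3] 16092 ≡ 5^(5 + 1) + 3·5^3 + 3·5^2 + 3·5 + 2 (base 5). Lift 6: 280712. −1: 280711.
[4] 280711 ≡ 6^(6 + 1) + 3·6^3 + 3·6^2 + 3·6 + 1 (base 6). Lift 7: 5765999. −1: 5765998.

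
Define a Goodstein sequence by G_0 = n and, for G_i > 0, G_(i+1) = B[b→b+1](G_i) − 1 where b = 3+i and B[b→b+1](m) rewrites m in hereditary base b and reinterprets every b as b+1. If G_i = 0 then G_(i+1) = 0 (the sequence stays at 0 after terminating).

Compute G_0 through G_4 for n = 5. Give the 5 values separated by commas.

5, 5, 5, 5, 4

[0] 5 ≡ 3 + 2 (base 3). Lift 4: 6. −1: 5.
[1] 5 ≡ 4 + 1 (base 4). Lift 5: 6. −1: 5.
[2] 5 ≡ 5 (base 5). Lift 6: 6. −1: 5.
[3] 5 ≡ 5 (base 6). Lift 7: 5. −1: 4.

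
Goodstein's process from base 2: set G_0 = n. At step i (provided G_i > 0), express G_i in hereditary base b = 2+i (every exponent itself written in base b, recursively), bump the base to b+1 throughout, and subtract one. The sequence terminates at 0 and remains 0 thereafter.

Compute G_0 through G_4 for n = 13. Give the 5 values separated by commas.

13, 108, 1279, 16092, 280711

G_0=13  [base 2] 2^(2 + 1) + 2^2 + 1  →[2↦3]→  3^(3 + 1) + 3^3 + 1 = 109  −1 ⇒ G_1=108
G_1=108  [base 3] 3^(3 + 1) + 3^3  →[3↦4]→  4^(4 + 1) + 4^4 = 1280  −1 ⇒ G_2=1279
G_2=1279  [base 4] 4^(4 + 1) + 3·4^3 + 3·4^2 + 3·4 + 3  →[4↦5]→  5^(5 + 1) + 3·5^3 + 3·5^2 + 3·5 + 3 = 16093  −1 ⇒ G_3=16092
G_3=16092  [base 5] 5^(5 + 1) + 3·5^3 + 3·5^2 + 3·5 + 2  →[5↦6]→  6^(6 + 1) + 3·6^3 + 3·6^2 + 3·6 + 2 = 280712  −1 ⇒ G_4=280711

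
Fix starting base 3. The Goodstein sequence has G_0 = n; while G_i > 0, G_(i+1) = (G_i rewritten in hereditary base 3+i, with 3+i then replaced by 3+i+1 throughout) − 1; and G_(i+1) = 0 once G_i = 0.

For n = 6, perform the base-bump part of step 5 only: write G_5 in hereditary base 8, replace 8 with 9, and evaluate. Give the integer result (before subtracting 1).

(0) 6|_3 = 2·3 ↦ 2·4|_4 = 8 ⇒ 7
(1) 7|_4 = 4 + 3 ↦ 5 + 3|_5 = 8 ⇒ 7
(2) 7|_5 = 5 + 2 ↦ 6 + 2|_6 = 8 ⇒ 7
(3) 7|_6 = 6 + 1 ↦ 7 + 1|_7 = 8 ⇒ 7
(4) 7|_7 = 7 ↦ 8|_8 = 8 ⇒ 7

7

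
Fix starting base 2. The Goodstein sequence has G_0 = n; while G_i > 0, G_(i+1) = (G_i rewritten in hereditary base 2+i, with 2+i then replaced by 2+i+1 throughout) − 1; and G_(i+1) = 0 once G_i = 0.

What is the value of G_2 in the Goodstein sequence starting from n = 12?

1065

G_0=12  [base 2] 2^(2 + 1) + 2^2  →[2↦3]→  3^(3 + 1) + 3^3 = 108  −1 ⇒ G_1=107
G_1=107  [base 3] 3^(3 + 1) + 2·3^2 + 2·3 + 2  →[3↦4]→  4^(4 + 1) + 2·4^2 + 2·4 + 2 = 1066  −1 ⇒ G_2=1065
G_2=1065  [base 4] 4^(4 + 1) + 2·4^2 + 2·4 + 1  →[4↦5]→  5^(5 + 1) + 2·5^2 + 2·5 + 1 = 15686  −1 ⇒ G_3=15685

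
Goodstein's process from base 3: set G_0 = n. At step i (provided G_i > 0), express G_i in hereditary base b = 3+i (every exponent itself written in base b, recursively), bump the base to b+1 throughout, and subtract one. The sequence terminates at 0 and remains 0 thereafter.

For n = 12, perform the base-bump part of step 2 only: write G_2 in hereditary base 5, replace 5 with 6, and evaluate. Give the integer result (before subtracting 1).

38

step 0: 12 = 3^2 + 3; sub 4 for 3: 4^2 + 4; = 20; G_1 = 20−1 = 19
step 1: 19 = 4^2 + 3; sub 5 for 4: 5^2 + 3; = 28; G_2 = 28−1 = 27
step 2: 27 = 5^2 + 2; sub 6 for 5: 6^2 + 2; = 38; G_3 = 38−1 = 37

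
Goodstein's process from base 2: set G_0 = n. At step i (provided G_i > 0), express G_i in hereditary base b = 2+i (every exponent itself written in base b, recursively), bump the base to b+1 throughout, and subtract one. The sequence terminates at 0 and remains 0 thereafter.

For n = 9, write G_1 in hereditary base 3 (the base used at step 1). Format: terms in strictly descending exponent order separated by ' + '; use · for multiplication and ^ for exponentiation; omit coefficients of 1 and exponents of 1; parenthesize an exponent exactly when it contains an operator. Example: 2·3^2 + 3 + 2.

G_0 = 9. HB_2(9) = 2^(2 + 1) + 1. Bump = 82. G_1 = 81.
G_1 = 81. HB_3(81) = 3^(3 + 1). Bump = 1024. G_2 = 1023.

3^(3 + 1)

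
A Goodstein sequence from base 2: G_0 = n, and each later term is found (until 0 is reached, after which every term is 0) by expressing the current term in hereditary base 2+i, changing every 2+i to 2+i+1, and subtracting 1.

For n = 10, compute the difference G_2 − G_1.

942

base 2: 10 = 2^(2 + 1) + 2; at 3: 3^(3 + 1) + 3 = 84; next = 83
base 3: 83 = 3^(3 + 1) + 2; at 4: 4^(4 + 1) + 2 = 1026; next = 1025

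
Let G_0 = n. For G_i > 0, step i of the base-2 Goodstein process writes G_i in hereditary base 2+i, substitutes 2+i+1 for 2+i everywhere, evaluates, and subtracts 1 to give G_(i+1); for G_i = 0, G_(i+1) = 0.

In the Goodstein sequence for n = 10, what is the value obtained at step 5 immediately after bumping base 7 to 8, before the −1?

84073324

base 2: 10 = 2^(2 + 1) + 2; at 3: 3^(3 + 1) + 3 = 84; next = 83
base 3: 83 = 3^(3 + 1) + 2; at 4: 4^(4 + 1) + 2 = 1026; next = 1025
base 4: 1025 = 4^(4 + 1) + 1; at 5: 5^(5 + 1) + 1 = 15626; next = 15625
base 5: 15625 = 5^(5 + 1); at 6: 6^(6 + 1) = 279936; next = 279935
base 6: 279935 = 5·6^6 + 5·6^5 + 5·6^4 + 5·6^3 + 5·6^2 + 5·6 + 5; at 7: 5·7^7 + 5·7^5 + 5·7^4 + 5·7^3 + 5·7^2 + 5·7 + 5 = 4215755; next = 4215754
base 7: 4215754 = 5·7^7 + 5·7^5 + 5·7^4 + 5·7^3 + 5·7^2 + 5·7 + 4; at 8: 5·8^8 + 5·8^5 + 5·8^4 + 5·8^3 + 5·8^2 + 5·8 + 4 = 84073324; next = 84073323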